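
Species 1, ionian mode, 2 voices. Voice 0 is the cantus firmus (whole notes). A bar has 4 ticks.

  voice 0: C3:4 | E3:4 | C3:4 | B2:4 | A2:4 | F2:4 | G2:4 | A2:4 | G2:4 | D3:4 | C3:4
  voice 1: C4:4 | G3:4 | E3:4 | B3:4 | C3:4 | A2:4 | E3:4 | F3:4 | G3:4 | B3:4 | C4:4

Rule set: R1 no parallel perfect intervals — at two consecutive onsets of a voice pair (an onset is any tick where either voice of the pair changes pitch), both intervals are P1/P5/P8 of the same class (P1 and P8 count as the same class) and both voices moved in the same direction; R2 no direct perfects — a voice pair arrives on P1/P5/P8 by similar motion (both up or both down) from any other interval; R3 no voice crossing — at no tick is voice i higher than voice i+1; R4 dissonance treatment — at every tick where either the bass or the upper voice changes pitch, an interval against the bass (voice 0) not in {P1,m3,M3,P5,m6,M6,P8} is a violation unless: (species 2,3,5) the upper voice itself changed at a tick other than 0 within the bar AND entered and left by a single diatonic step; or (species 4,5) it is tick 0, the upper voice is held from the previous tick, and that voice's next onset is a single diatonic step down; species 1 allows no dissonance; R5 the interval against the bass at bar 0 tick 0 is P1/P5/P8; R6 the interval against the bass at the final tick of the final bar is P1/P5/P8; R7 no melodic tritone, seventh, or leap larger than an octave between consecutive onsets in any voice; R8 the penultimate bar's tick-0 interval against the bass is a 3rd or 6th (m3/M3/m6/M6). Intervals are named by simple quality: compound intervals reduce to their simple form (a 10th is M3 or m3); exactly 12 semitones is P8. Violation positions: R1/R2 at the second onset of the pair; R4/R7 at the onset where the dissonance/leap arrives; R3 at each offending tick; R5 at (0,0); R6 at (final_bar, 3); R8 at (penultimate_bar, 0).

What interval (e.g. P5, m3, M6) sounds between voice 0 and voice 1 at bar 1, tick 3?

voice 0=E3 voice 1=G3 -> m3

m3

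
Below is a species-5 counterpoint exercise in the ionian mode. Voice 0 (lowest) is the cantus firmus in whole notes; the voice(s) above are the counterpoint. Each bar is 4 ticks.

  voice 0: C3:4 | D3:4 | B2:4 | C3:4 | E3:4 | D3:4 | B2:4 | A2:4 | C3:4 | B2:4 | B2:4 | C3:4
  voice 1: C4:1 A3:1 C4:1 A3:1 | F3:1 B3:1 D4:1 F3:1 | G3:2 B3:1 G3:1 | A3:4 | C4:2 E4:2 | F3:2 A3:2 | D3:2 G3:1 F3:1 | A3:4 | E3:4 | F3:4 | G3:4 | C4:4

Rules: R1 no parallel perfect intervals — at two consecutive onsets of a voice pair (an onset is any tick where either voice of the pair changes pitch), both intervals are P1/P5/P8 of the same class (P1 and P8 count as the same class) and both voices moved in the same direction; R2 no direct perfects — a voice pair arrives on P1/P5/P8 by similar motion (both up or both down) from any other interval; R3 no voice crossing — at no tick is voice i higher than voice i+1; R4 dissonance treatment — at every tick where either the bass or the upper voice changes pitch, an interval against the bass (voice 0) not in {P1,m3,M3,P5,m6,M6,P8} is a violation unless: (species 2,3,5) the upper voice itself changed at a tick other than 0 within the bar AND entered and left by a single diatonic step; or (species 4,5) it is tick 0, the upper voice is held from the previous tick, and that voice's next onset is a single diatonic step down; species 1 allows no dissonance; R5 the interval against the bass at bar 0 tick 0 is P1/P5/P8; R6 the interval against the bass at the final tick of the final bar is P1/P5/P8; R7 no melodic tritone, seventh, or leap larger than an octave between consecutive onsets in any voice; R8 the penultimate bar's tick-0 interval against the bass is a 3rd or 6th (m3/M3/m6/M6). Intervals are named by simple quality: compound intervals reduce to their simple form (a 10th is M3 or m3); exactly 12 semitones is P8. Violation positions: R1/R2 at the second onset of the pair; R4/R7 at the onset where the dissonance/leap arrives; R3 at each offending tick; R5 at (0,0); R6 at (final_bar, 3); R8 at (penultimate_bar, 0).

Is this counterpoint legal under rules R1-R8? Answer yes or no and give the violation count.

No (5 violations)

bar 0: v0=C3 v1=C4 (P8)
bar 1: v0=D3 v1=F3 (m3)
bar 2: v0=B2 v1=G3 (m6)
bar 3: v0=C3 v1=A3 (M6)
bar 4: v0=E3 v1=C4 (m6)
bar 5: v0=D3 v1=F3 (m3)
bar 6: v0=B2 v1=D3 (m3)
bar 7: v0=A2 v1=A3 (P8)
bar 8: v0=C3 v1=E3 (M3)
bar 9: v0=B2 v1=F3 (TT)
bar 10: v0=B2 v1=G3 (m6)
bar 11: v0=C3 v1=C4 (P8)
  R7 @ bar1.1: F3->B3 leap 6st
  R7 @ bar5.0: E4->F3 leap 11st
  R4 @ bar6.3: B2/F3 TT untreated
  R4 @ bar9.0: B2/F3 TT untreated
  R2 @ bar11.0: B2/G3 m6 -> C3/C4 P8 similar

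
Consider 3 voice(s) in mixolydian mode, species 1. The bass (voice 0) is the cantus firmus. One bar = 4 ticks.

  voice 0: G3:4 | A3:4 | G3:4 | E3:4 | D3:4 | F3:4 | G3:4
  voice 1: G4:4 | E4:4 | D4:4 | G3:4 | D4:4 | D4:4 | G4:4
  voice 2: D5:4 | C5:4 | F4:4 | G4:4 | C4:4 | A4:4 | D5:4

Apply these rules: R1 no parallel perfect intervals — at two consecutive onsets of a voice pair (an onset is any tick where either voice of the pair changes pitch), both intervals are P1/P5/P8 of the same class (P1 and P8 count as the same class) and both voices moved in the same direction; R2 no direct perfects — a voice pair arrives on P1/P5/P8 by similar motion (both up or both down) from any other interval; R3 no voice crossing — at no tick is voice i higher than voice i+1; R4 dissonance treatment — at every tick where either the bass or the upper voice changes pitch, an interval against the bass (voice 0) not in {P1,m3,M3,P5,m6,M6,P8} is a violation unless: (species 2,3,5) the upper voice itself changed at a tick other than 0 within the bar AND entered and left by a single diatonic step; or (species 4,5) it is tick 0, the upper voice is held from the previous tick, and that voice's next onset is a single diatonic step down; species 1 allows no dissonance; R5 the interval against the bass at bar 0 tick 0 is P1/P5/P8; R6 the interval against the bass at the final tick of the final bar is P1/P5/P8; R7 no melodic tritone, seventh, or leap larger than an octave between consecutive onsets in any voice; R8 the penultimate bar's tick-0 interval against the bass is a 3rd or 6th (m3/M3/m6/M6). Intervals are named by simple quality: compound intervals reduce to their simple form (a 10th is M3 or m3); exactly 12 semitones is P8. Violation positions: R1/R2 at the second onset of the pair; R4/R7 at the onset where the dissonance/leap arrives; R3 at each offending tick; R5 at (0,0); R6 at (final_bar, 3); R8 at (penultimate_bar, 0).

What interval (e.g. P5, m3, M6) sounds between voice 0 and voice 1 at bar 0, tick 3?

voice 0=G3 voice 1=G4 -> P8

P8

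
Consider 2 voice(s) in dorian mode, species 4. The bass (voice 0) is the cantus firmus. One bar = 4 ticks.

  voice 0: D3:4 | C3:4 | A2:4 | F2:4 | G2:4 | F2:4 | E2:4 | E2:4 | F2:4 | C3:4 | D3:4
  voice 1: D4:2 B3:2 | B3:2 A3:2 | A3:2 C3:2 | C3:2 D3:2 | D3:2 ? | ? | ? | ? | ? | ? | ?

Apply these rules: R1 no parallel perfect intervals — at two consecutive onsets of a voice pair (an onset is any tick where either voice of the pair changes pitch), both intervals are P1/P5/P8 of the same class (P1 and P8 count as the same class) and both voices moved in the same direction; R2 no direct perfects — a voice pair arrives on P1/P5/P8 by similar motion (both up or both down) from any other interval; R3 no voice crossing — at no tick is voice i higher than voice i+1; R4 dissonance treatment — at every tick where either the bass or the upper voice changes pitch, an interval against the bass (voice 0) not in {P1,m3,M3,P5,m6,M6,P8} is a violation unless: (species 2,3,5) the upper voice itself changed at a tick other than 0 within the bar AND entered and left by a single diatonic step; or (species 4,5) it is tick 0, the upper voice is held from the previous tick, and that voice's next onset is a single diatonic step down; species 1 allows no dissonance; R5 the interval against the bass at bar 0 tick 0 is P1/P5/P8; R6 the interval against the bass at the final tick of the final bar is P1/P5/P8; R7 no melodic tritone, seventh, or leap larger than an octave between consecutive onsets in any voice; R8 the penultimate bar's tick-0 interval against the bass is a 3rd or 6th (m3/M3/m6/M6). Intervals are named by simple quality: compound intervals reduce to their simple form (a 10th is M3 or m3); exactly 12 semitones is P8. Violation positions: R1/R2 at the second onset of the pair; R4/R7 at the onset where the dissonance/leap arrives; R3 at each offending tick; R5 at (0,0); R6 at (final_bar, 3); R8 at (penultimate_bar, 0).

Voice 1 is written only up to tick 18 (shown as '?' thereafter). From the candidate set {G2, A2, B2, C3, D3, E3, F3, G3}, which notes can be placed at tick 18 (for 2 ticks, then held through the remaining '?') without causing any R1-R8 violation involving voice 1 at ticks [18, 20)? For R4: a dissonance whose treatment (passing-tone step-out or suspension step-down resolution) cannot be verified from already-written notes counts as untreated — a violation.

G2: legal
A2: violates R4
B2: legal
C3: violates R4
D3: legal
E3: legal
F3: violates R4
G3: legal

{B2, D3, E3, G2, G3}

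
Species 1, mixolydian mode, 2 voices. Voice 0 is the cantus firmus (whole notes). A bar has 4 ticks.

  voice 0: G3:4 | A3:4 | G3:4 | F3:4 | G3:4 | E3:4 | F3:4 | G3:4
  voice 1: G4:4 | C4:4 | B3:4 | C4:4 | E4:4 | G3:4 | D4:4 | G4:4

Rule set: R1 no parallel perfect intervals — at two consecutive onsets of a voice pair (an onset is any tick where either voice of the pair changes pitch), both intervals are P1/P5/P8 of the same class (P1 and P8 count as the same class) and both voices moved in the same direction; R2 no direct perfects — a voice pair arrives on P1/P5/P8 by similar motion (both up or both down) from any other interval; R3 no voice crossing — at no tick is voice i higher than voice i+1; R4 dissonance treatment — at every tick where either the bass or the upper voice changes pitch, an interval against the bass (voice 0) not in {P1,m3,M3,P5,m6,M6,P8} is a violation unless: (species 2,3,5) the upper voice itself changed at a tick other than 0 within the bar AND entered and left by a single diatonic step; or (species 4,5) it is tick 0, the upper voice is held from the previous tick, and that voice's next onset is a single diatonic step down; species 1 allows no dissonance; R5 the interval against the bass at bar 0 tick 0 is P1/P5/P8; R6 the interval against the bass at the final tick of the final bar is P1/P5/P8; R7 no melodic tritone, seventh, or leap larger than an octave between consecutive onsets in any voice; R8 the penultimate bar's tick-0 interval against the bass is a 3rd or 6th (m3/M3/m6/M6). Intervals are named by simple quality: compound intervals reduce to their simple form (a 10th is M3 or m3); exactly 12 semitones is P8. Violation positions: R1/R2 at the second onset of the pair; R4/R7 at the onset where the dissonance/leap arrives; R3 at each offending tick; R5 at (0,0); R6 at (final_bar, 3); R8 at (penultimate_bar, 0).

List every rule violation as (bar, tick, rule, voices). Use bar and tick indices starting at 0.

bar 0: v0=G3 v1=G4 downbeat P8
bar 1: v0=A3 v1=C4 downbeat m3
bar 2: v0=G3 v1=B3 downbeat M3
bar 3: v0=F3 v1=C4 downbeat P5
bar 4: v0=G3 v1=E4 downbeat M6
bar 5: v0=E3 v1=G3 downbeat m3
bar 6: v0=F3 v1=D4 downbeat M6
bar 7: v0=G3 v1=G4 downbeat P8
  -> R2 @ bar 7 tick 0 v(0, 1): F3/D4 M6 -> G3/G4 P8 similar

(7, 0, R2, (0, 1))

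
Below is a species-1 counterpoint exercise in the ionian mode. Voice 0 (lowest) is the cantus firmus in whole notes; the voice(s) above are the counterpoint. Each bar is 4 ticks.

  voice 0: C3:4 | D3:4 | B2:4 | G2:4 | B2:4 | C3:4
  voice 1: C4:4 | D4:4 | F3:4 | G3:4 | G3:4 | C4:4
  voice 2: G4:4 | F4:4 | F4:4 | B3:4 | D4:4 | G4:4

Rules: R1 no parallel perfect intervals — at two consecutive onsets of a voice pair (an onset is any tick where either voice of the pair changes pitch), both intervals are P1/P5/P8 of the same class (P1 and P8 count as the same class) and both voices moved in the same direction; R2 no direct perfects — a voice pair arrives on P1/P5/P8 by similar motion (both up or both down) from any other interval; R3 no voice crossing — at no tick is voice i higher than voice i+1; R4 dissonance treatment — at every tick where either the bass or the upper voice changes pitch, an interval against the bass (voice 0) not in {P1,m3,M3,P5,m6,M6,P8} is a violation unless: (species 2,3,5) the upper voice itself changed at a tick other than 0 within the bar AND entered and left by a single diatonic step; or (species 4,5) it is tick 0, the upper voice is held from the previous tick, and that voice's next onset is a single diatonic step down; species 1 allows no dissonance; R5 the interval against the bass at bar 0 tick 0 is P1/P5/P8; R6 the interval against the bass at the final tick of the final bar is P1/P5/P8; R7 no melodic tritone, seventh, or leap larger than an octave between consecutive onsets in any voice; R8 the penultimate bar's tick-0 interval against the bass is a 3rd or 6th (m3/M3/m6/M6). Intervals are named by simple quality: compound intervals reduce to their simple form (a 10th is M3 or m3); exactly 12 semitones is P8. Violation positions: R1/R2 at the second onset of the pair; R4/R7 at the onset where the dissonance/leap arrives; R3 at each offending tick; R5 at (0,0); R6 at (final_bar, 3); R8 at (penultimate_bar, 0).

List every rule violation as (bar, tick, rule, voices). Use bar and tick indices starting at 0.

(1, 0, R1, (0, 1))
(2, 0, R4, (0, 1))
(2, 0, R4, (0, 2))
(3, 0, R7, (2,))
(5, 0, R1, (1, 2))
(5, 0, R2, (0, 1))
(5, 0, R2, (0, 2))

bar 0: v0=C3 v1=C4 v2=G4 downbeat P5
bar 1: v0=D3 v1=D4 v2=F4 downbeat m3
bar 2: v0=B2 v1=F3 v2=F4 downbeat TT
bar 3: v0=G2 v1=G3 v2=B3 downbeat M3
bar 4: v0=B2 v1=G3 v2=D4 downbeat m3
bar 5: v0=C3 v1=C4 v2=G4 downbeat P5
  -> R1 @ bar 1 tick 0 v(0, 1): C3/C4 P8 -> D3/D4 P8 similar
  -> R4 @ bar 2 tick 0 v(0, 1): B2/F3 TT untreated
  -> R4 @ bar 2 tick 0 v(0, 2): B2/F4 TT untreated
  -> R7 @ bar 3 tick 0 v(2,): F4->B3 leap 6st
  -> R1 @ bar 5 tick 0 v(1, 2): G3/D4 P5 -> C4/G4 P5 similar
  -> R2 @ bar 5 tick 0 v(0, 1): B2/G3 m6 -> C3/C4 P8 similar
  -> R2 @ bar 5 tick 0 v(0, 2): B2/D4 m3 -> C3/G4 P5 similar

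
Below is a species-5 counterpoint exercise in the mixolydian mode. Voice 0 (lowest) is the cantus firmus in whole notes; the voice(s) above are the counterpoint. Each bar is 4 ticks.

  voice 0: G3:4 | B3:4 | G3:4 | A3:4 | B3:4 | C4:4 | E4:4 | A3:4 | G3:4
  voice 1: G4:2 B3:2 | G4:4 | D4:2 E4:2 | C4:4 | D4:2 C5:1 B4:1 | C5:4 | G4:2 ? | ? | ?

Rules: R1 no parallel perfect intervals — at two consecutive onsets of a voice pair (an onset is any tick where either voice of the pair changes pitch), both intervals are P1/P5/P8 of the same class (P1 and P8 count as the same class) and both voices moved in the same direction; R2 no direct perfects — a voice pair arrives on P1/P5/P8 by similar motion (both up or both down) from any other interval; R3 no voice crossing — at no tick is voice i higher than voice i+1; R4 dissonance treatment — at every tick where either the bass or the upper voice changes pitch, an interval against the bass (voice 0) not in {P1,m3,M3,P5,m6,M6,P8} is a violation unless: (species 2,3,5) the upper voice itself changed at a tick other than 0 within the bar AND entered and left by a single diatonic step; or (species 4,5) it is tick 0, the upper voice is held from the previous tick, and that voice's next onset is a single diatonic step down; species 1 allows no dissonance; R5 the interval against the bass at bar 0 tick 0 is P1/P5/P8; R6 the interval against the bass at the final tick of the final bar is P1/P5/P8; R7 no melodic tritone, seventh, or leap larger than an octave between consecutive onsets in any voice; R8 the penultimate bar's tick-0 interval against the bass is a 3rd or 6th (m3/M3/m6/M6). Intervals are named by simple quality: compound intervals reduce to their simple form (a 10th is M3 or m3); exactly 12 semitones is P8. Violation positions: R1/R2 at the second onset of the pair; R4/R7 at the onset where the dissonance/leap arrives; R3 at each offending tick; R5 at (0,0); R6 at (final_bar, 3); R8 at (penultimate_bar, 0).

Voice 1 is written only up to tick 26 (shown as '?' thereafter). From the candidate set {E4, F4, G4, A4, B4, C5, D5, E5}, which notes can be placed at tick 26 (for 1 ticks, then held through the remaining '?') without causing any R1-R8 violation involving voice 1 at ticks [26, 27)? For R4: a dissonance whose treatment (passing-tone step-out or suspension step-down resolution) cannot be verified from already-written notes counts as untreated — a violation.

{B4, C5, E4, E5, G4}

E4: legal
F4: violates R4
G4: legal
A4: violates R4
B4: legal
C5: legal
D5: violates R4
E5: legal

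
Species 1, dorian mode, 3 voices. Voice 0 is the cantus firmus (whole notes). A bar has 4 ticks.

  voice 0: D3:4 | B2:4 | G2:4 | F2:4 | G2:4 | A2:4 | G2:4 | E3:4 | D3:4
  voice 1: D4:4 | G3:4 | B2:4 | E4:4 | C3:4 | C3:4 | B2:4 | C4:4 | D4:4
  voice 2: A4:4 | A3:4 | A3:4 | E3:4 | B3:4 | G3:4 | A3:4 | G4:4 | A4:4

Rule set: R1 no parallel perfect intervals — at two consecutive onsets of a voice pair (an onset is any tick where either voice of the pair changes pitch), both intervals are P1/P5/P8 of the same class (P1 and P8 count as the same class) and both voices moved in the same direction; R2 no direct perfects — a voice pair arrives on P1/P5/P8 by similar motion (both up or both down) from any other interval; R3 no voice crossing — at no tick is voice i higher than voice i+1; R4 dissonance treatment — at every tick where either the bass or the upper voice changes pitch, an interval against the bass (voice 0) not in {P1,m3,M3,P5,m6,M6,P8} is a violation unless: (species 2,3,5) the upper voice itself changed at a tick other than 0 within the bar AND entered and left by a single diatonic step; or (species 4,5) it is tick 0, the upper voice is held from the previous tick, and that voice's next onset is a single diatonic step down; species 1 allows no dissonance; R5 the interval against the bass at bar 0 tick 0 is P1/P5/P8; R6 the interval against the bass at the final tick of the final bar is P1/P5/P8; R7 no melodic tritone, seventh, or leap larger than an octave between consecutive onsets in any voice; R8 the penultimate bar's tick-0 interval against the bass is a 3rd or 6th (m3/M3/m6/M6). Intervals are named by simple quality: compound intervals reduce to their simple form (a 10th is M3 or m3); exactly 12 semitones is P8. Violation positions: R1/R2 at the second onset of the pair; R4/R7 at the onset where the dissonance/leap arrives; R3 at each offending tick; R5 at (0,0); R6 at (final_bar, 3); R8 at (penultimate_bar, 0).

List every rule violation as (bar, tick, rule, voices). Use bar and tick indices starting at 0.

bar 0: v0=D3 v1=D4 v2=A4 downbeat P5
bar 1: v0=B2 v1=G3 v2=A3 downbeat m7
bar 2: v0=G2 v1=B2 v2=A3 downbeat M2
bar 3: v0=F2 v1=E4 v2=E3 downbeat M7
bar 4: v0=G2 v1=C3 v2=B3 downbeat M3
bar 5: v0=A2 v1=C3 v2=G3 downbeat m7
bar 6: v0=G2 v1=B2 v2=A3 downbeat M2
bar 7: v0=E3 v1=C4 v2=G4 downbeat m3
bar 8: v0=D3 v1=D4 v2=A4 downbeat P5
  -> R4 @ bar 1 tick 0 v(0, 2): B2/A3 m7 untreated
  -> R4 @ bar 2 tick 0 v(0, 2): G2/A3 M2 untreated
  -> R3 @ bar 3 tick 0 v(1, 2): E4 above E3
  -> R4 @ bar 3 tick 0 v(0, 1): F2/E4 M7 untreated
  -> R4 @ bar 3 tick 0 v(0, 2): F2/E3 M7 untreated
  -> R7 @ bar 3 tick 0 v(1,): B2->E4 leap 17st
  -> R3 @ bar 3 tick 1 v(1, 2): E4 above E3
  -> R3 @ bar 3 tick 2 v(1, 2): E4 above E3
  -> R3 @ bar 3 tick 3 v(1, 2): E4 above E3
  -> R4 @ bar 4 tick 0 v(0, 1): G2/C3 P4 untreated
  -> R7 @ bar 4 tick 0 v(1,): E4->C3 leap 16st
  -> R4 @ bar 5 tick 0 v(0, 2): A2/G3 m7 untreated
  -> R4 @ bar 6 tick 0 v(0, 2): G2/A3 M2 untreated
  -> R2 @ bar 7 tick 0 v(1, 2): B2/A3 m7 -> C4/G4 P5 similar
  -> R7 @ bar 7 tick 0 v(1,): B2->C4 leap 13st
  -> R7 @ bar 7 tick 0 v(2,): A3->G4 leap 10st
  -> R1 @ bar 8 tick 0 v(1, 2): C4/G4 P5 -> D4/A4 P5 similar

(1, 0, R4, (0, 2))
(2, 0, R4, (0, 2))
(3, 0, R3, (1, 2))
(3, 0, R4, (0, 1))
(3, 0, R4, (0, 2))
(3, 0, R7, (1,))
(3, 1, R3, (1, 2))
(3, 2, R3, (1, 2))
(3, 3, R3, (1, 2))
(4, 0, R4, (0, 1))
(4, 0, R7, (1,))
(5, 0, R4, (0, 2))
(6, 0, R4, (0, 2))
(7, 0, R2, (1, 2))
(7, 0, R7, (1,))
(7, 0, R7, (2,))
(8, 0, R1, (1, 2))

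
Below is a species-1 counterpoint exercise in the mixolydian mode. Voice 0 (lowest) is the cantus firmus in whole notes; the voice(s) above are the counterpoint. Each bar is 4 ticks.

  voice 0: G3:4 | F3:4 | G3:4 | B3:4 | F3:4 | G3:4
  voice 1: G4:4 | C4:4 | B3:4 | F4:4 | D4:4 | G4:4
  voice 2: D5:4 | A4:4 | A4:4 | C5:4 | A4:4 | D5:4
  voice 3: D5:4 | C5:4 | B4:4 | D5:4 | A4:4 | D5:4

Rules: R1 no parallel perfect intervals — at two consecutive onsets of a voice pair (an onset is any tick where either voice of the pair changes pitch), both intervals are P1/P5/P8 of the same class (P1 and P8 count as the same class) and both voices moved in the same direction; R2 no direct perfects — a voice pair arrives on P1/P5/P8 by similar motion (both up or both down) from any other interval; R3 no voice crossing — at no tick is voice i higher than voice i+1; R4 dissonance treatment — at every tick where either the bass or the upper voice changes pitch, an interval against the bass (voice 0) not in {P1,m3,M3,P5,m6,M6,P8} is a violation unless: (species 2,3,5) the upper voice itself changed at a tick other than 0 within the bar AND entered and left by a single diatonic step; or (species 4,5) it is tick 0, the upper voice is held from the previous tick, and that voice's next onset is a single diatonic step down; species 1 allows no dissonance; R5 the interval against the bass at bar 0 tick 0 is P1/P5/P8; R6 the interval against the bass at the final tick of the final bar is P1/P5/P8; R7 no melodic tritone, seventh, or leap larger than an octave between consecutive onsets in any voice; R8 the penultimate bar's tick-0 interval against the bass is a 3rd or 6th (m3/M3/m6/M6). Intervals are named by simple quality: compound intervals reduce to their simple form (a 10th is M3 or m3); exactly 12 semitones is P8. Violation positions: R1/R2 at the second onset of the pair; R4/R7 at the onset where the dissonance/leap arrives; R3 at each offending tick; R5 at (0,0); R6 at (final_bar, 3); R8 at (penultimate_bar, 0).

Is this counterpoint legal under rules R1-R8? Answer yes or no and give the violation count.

No (19 violations)

bar 0: v0=G3 v1=G4 v2=D5 v3=D5 (P5)
bar 1: v0=F3 v1=C4 v2=A4 v3=C5 (P5)
bar 2: v0=G3 v1=B3 v2=A4 v3=B4 (M3)
bar 3: v0=B3 v1=F4 v2=C5 v3=D5 (m3)
bar 4: v0=F3 v1=D4 v2=A4 v3=A4 (M3)
bar 5: v0=G3 v1=G4 v2=D5 v3=D5 (P5)
  R1 @ bar1.0: G3/D5 P5 -> F3/C5 P5 similar
  R2 @ bar1.0: G3/G4 P8 -> F3/C4 P5 similar
  R2 @ bar1.0: G4/D5 P5 -> C4/C5 P8 similar
  R1 @ bar2.0: C4/C5 P8 -> B3/B4 P8 similar
  R4 @ bar2.0: G3/A4 M2 untreated
  R2 @ bar3.0: B3/A4 m7 -> F4/C5 P5 similar
  R4 @ bar3.0: B3/F4 TT untreated
  R4 @ bar3.0: B3/C5 m2 untreated
  R7 @ bar3.0: B3->F4 leap 6st
  R1 @ bar4.0: F4/C5 P5 -> D4/A4 P5 similar
  R2 @ bar4.0: F4/D5 M6 -> D4/A4 P5 similar
  R2 @ bar4.0: C5/D5 M2 -> A4/A4 P1 similar
  R7 @ bar4.0: B3->F3 leap 6st
  R1 @ bar5.0: D4/A4 P5 -> G4/D5 P5 similar
  R1 @ bar5.0: D4/A4 P5 -> G4/D5 P5 similar
  R1 @ bar5.0: A4/A4 P1 -> D5/D5 P1 similar
  R2 @ bar5.0: F3/D4 M6 -> G3/G4 P8 similar
  R2 @ bar5.0: F3/A4 M3 -> G3/D5 P5 similar
  R2 @ bar5.0: F3/A4 M3 -> G3/D5 P5 similar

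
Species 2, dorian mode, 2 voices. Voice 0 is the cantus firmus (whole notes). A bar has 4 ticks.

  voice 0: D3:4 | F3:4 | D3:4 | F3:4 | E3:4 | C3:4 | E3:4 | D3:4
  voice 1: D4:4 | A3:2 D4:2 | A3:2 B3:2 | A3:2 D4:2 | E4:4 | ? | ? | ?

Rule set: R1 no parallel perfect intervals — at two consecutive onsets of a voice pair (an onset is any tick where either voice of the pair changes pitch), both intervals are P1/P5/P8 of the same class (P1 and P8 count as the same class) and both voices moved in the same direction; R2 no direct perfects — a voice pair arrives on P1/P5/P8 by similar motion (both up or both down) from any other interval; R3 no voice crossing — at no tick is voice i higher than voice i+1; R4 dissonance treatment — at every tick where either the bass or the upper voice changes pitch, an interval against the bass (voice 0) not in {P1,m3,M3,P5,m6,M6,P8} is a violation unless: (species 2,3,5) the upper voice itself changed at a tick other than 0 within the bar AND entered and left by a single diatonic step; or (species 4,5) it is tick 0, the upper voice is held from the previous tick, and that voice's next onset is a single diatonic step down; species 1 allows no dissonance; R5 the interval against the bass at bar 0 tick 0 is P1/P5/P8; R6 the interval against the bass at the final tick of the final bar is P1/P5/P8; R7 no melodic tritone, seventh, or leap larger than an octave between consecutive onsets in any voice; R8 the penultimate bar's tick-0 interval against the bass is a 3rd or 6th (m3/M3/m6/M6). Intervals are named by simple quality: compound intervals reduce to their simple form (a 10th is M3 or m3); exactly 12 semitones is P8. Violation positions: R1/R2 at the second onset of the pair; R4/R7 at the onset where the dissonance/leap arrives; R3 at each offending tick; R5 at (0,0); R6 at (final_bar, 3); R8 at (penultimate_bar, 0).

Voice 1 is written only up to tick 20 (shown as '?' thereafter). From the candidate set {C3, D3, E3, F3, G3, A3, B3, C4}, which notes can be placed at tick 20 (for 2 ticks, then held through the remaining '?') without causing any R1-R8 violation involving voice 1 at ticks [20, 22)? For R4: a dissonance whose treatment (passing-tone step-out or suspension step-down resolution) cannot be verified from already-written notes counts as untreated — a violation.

{A3, E3}

C3: violates R1,R7
D3: violates R4,R7
E3: legal
F3: violates R4,R7
G3: violates R2
A3: legal
B3: violates R4
C4: violates R1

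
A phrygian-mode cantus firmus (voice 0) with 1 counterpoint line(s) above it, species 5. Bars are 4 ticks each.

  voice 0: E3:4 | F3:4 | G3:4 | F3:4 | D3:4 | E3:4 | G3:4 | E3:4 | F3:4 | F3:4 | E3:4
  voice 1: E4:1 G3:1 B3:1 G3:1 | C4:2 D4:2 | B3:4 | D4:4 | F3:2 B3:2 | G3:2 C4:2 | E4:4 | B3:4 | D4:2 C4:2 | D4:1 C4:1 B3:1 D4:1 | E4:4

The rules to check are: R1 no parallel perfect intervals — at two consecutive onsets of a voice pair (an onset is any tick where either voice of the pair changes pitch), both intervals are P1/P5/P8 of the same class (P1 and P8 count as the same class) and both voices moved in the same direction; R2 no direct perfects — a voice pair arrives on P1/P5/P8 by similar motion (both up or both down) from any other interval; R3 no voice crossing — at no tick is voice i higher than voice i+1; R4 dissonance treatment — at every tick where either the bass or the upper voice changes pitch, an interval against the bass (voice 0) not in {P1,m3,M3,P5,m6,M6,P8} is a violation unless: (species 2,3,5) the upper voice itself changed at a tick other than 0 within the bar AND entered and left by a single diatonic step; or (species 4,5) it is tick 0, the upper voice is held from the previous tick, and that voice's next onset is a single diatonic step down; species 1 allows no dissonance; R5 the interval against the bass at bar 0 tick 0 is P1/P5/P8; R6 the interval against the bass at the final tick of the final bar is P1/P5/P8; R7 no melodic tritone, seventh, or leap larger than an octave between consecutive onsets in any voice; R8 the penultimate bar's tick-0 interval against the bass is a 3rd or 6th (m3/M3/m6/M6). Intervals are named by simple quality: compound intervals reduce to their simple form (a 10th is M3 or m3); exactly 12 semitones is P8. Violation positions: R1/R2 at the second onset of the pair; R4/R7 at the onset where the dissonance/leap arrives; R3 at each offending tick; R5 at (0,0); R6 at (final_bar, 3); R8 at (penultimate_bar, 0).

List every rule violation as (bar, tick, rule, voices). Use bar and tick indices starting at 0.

(1, 0, R2, (0, 1))
(4, 2, R7, (1,))
(7, 0, R2, (0, 1))
(9, 2, R4, (0, 1))

bar 0: v0=E3 v1=E4 downbeat P8
bar 1: v0=F3 v1=C4 downbeat P5
bar 2: v0=G3 v1=B3 downbeat M3
bar 3: v0=F3 v1=D4 downbeat M6
bar 4: v0=D3 v1=F3 downbeat m3
bar 5: v0=E3 v1=G3 downbeat m3
bar 6: v0=G3 v1=E4 downbeat M6
bar 7: v0=E3 v1=B3 downbeat P5
bar 8: v0=F3 v1=D4 downbeat M6
bar 9: v0=F3 v1=D4 downbeat M6
bar 10: v0=E3 v1=E4 downbeat P8
  -> R2 @ bar 1 tick 0 v(0, 1): E3/G3 m3 -> F3/C4 P5 similar
  -> R7 @ bar 4 tick 2 v(1,): F3->B3 leap 6st
  -> R2 @ bar 7 tick 0 v(0, 1): G3/E4 M6 -> E3/B3 P5 similar
  -> R4 @ bar 9 tick 2 v(0, 1): F3/B3 TT untreated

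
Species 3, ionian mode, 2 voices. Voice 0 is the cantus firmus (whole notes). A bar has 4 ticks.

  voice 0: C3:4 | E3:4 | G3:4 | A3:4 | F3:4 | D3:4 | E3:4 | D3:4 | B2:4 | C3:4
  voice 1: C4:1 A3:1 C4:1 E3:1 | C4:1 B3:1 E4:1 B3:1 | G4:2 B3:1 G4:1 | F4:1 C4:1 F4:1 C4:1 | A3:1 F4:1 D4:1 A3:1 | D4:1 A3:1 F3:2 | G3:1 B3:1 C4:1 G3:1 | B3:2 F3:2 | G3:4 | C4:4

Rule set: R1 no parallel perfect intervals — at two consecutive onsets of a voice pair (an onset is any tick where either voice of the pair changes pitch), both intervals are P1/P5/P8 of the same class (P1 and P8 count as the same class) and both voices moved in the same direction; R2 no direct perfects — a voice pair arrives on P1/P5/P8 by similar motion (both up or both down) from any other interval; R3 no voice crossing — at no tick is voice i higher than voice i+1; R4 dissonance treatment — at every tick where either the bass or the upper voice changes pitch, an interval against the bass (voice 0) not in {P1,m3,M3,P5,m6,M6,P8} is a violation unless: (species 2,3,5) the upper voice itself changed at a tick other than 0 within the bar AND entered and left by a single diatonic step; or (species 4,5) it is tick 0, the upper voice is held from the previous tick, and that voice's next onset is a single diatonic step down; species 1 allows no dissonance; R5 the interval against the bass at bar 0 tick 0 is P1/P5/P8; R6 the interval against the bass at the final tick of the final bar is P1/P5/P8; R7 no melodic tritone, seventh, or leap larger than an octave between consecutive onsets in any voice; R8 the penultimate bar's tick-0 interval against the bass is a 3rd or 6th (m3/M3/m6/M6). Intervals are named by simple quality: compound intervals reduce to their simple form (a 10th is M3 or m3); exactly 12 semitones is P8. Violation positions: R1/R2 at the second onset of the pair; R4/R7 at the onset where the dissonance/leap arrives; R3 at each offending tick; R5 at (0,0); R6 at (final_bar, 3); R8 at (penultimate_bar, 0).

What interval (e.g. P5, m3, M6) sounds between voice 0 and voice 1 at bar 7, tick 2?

voice 0=D3 voice 1=F3 -> m3

m3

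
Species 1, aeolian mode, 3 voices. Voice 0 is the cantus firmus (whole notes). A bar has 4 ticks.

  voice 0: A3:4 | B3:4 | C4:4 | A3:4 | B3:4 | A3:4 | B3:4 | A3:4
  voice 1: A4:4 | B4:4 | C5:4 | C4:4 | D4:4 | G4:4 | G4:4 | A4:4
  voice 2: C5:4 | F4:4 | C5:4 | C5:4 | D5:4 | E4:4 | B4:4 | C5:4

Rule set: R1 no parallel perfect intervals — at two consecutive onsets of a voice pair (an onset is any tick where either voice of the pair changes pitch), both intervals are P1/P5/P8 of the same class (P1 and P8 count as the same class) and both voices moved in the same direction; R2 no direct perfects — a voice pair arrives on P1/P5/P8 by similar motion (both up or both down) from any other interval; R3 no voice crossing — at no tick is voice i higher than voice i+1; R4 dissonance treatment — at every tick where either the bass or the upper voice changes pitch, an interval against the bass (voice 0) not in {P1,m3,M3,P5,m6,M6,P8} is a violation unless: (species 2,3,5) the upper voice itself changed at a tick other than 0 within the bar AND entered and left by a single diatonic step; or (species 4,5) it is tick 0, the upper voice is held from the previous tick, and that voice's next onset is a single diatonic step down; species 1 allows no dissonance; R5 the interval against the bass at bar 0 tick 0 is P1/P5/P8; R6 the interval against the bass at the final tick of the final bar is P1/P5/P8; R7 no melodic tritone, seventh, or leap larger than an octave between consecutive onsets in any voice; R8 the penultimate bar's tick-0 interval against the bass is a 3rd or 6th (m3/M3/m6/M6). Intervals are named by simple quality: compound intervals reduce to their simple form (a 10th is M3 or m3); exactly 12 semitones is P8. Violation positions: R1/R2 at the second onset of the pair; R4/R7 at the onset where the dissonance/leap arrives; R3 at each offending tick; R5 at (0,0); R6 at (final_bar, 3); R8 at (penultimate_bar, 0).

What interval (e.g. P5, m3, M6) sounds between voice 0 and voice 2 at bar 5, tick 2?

voice 0=A3 voice 2=E4 -> P5

P5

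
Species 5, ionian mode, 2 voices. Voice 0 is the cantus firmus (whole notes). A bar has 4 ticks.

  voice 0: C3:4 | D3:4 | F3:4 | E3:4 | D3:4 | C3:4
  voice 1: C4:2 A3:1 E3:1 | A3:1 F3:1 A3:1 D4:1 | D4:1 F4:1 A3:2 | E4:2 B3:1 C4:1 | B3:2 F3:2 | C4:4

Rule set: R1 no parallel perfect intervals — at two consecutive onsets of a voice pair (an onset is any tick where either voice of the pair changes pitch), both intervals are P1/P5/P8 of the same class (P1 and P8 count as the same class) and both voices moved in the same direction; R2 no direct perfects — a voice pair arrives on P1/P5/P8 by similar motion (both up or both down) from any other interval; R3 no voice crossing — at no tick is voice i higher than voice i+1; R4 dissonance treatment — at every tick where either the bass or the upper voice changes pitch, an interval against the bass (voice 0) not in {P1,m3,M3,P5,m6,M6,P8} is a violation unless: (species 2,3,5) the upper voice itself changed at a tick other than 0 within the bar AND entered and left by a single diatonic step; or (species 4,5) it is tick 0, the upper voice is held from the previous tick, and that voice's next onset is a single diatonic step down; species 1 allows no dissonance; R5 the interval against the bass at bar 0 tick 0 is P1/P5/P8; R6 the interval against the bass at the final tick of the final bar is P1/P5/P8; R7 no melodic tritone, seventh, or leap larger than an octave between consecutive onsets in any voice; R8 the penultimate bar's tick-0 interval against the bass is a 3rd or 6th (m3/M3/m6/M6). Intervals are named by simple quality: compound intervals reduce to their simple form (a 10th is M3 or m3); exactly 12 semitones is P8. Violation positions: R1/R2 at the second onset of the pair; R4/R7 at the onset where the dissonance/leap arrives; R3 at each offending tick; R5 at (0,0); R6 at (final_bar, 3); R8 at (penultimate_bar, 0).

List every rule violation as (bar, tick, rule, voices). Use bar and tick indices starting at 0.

bar 0: v0=C3 v1=C4 downbeat P8
bar 1: v0=D3 v1=A3 downbeat P5
bar 2: v0=F3 v1=D4 downbeat M6
bar 3: v0=E3 v1=E4 downbeat P8
bar 4: v0=D3 v1=B3 downbeat M6
bar 5: v0=C3 v1=C4 downbeat P8
  -> R2 @ bar 1 tick 0 v(0, 1): C3/E3 M3 -> D3/A3 P5 similar
  -> R7 @ bar 4 tick 2 v(1,): B3->F3 leap 6st

(1, 0, R2, (0, 1))
(4, 2, R7, (1,))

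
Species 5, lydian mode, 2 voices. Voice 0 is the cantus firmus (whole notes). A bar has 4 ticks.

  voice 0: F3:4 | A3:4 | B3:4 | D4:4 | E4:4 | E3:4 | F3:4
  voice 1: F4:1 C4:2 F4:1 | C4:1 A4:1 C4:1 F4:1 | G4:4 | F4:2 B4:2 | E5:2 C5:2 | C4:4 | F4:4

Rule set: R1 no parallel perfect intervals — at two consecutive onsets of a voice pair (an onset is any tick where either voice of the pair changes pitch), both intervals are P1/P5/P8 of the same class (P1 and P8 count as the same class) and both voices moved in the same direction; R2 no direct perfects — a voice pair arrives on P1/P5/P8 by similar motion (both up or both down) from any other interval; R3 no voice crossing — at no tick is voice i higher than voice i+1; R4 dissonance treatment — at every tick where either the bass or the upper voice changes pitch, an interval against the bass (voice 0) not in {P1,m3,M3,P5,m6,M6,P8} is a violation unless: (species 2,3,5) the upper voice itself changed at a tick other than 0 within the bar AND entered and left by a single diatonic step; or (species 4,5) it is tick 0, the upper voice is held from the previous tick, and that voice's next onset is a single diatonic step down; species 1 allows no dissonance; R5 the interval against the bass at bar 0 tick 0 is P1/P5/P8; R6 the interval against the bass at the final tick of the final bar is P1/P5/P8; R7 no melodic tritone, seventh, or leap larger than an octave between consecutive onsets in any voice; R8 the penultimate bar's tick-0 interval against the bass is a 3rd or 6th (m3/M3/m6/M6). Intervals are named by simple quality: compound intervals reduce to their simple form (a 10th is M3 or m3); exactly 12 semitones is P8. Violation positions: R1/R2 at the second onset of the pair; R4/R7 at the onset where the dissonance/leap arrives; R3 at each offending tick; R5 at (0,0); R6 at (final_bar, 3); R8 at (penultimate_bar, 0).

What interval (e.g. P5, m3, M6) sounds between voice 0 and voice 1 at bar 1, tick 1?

voice 0=A3 voice 1=A4 -> P8

P8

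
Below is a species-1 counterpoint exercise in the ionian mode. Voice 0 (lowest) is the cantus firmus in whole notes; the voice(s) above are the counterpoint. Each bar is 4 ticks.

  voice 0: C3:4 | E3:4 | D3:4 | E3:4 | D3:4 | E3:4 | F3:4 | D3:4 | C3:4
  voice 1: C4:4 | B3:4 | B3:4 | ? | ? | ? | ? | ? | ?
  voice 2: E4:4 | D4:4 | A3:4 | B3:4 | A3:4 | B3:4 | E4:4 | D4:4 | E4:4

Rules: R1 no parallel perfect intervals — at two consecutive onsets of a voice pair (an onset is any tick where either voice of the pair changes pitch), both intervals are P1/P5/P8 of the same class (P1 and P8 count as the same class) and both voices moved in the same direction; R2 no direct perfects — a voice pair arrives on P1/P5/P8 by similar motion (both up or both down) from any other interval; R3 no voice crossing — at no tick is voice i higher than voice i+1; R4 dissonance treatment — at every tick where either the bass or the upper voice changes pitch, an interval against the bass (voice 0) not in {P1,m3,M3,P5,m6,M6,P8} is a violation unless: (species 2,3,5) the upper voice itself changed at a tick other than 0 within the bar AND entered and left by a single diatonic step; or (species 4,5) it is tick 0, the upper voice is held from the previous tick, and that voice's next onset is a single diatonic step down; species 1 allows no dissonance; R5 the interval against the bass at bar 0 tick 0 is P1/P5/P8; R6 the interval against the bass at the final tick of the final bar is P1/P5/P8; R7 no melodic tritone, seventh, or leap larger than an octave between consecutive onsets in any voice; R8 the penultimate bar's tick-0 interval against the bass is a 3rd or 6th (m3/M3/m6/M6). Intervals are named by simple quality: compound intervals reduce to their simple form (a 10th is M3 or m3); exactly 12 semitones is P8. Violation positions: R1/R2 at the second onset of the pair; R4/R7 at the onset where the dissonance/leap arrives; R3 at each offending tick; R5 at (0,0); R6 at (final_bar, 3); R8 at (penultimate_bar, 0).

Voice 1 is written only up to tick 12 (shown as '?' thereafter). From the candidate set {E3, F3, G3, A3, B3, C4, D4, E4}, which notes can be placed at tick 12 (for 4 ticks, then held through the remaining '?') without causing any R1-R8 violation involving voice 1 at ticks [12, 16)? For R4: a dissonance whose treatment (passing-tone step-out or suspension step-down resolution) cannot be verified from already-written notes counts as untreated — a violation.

{B3, E3, G3}

E3: legal
F3: violates R4,R7
G3: legal
A3: violates R4
B3: legal
C4: violates R3
D4: violates R3,R4
E4: violates R2,R3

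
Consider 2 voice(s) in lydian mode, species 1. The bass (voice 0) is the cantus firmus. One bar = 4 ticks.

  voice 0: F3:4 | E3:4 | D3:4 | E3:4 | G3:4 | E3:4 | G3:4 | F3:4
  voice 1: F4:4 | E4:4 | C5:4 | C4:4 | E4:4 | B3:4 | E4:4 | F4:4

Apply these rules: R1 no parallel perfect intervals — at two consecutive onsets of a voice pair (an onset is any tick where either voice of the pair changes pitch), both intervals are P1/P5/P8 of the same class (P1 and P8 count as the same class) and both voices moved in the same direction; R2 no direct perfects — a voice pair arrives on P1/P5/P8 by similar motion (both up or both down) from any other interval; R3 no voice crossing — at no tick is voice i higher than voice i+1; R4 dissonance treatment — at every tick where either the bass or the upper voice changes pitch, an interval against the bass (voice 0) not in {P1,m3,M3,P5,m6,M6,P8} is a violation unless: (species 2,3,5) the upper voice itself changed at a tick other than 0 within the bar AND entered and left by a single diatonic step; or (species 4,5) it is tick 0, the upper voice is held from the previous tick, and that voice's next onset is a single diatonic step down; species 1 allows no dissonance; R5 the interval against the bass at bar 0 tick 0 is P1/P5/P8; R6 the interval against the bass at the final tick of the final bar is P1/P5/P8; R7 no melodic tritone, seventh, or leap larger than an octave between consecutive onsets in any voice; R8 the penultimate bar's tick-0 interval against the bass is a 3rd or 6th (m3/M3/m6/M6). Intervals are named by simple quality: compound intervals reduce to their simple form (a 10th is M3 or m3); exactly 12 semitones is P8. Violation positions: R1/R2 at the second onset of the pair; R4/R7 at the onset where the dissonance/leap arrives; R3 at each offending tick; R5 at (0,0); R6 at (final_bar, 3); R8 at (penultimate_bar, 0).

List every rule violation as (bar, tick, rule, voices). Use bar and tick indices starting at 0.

(1, 0, R1, (0, 1))
(2, 0, R4, (0, 1))
(5, 0, R2, (0, 1))

bar 0: v0=F3 v1=F4 downbeat P8
bar 1: v0=E3 v1=E4 downbeat P8
bar 2: v0=D3 v1=C5 downbeat m7
bar 3: v0=E3 v1=C4 downbeat m6
bar 4: v0=G3 v1=E4 downbeat M6
bar 5: v0=E3 v1=B3 downbeat P5
bar 6: v0=G3 v1=E4 downbeat M6
bar 7: v0=F3 v1=F4 downbeat P8
  -> R1 @ bar 1 tick 0 v(0, 1): F3/F4 P8 -> E3/E4 P8 similar
  -> R4 @ bar 2 tick 0 v(0, 1): D3/C5 m7 untreated
  -> R2 @ bar 5 tick 0 v(0, 1): G3/E4 M6 -> E3/B3 P5 similar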